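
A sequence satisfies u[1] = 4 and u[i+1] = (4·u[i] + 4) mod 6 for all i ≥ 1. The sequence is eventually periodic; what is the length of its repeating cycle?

3

We have u[1] = 4, u[2] = 2, u[3] = 0, u[4] = 4.
The sequence repeats with period 3.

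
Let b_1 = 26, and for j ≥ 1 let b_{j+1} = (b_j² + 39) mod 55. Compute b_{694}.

We have b_1 = 26,  b_2 = 0,  b_3 = 39,  b_4 = 20,  b_5 = 54,  b_6 = 40,  b_7 = 44,  b_8 = 50,  b_9 = 9,  b_{10} = 10,  b_{11} = 29,  b_{12} = 0.
Since b_{12} = b_2 = 0, the sequence is eventually periodic: after a pre-period of length 1 it cycles with period 10.
For j ≥ 2, b_j depends only on (j - 2) mod 10. (694 - 2) mod 10 = 2, so b_{694} = b_4 = 20.

20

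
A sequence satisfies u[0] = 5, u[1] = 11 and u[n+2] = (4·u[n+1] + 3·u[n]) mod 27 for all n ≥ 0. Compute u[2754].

17

u[0] = 5,  u[1] = 11,  u[2] = 5,  u[3] = 26,  u[4] = 11,  u[5] = 14,  u[6] = 8,  u[7] = 20,  u[8] = 23,  u[9] = 17,  u[10] = 2,  u[11] = 5,  u[12] = 26.
Since (u[11], u[12]) = (u[2], u[3]) = (5, 26) (two consecutive terms determine the rest), the sequence is eventually periodic: after a pre-period of length 2 it cycles with period 9.
For n ≥ 2, u[n] depends only on (n - 2) mod 9. (2754 - 2) mod 9 = 7, so u[2754] = u[9] = 17.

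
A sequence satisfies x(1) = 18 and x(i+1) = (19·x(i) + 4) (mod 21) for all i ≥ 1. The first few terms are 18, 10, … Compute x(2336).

10

We have x(1) = 18, x(2) = 10, x(3) = 5, x(4) = 15, x(5) = 16, x(6) = 14, x(7) = 18.
The sequence repeats with period 6.
So x(2336) = x(1 + ((2336-1) mod 6)) = x(2) = 10.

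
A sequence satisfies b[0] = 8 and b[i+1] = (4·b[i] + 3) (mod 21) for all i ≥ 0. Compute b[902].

17

Listing terms: b[0] = 8; b[1] = 14; b[2] = 17; b[3] = 8.
Since b[3] = b[0] = 8, the sequence is periodic with period 3.
(902 - 0) mod 3 = 2, so b[902] = b[2] = 17.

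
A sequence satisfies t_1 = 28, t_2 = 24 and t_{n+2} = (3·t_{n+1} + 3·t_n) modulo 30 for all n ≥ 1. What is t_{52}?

Listing terms: t_1 = 28, t_2 = 24, t_3 = 6, t_4 = 0, t_5 = 18, t_6 = 24, t_7 = 6.
Since (t_6, t_7) = (t_2, t_3) = (24, 6) (two consecutive terms determine the rest), the sequence is eventually periodic: after a pre-period of length 1 it cycles with period 4.
For n ≥ 2, t_n depends only on (n - 2) mod 4. (52 - 2) mod 4 = 2, so t_{52} = t_4 = 0.

0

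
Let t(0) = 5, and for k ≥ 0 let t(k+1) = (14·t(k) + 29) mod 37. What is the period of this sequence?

12

Listing terms: t(0) = 5, t(1) = 25, t(2) = 9, t(3) = 7, t(4) = 16, t(5) = 31, t(6) = 19, t(7) = 36, t(8) = 15, t(9) = 17, t(10) = 8, t(11) = 30, t(12) = 5.
Since t(12) = t(0) = 5, the sequence is periodic with period 12.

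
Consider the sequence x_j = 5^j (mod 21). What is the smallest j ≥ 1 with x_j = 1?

6

Listing terms: x_0 = 1, x_1 = 5, x_2 = 4, x_3 = 20, x_4 = 16, x_5 = 17, x_6 = 1.
The sequence repeats with period 6.
The value 1 next appears (with j ≥ 1) at x_6.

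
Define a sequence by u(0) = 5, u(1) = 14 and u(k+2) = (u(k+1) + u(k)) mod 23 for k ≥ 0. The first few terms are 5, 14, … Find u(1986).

u(0) = 5, u(1) = 14, u(2) = 19, u(3) = 10, u(4) = 6, u(5) = 16, u(6) = 22, u(7) = 15, u(8) = 14, u(9) = 6, u(10) = 20, u(11) = 3, u(12) = 0, u(13) = 3, u(14) = 3, u(15) = 6, u(16) = 9, u(17) = 15, u(18) = 1, u(19) = 16, u(20) = 17, u(21) = 10, u(22) = 4, u(23) = 14, u(24) = 18, u(25) = 9, u(26) = 4, u(27) = 13, u(28) = 17, u(29) = 7, u(30) = 1, u(31) = 8, u(32) = 9, u(33) = 17, u(34) = 3, u(35) = 20, u(36) = 0, u(37) = 20, u(38) = 20, u(39) = 17, u(40) = 14, u(41) = 8, u(42) = 22, u(43) = 7, u(44) = 6, u(45) = 13, u(46) = 19, u(47) = 9, u(48) = 5, u(49) = 14.
Since (u(48), u(49)) = (u(0), u(1)) = (5, 14) (two consecutive terms determine the rest), the sequence is periodic with period 48.
(1986 - 0) mod 48 = 18, so u(1986) = u(18) = 1.

1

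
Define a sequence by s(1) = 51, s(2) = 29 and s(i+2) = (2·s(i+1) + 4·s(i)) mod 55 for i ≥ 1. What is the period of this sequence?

10

Computing terms: s(1) = 51, s(2) = 29, s(3) = 42, s(4) = 35, s(5) = 18, s(6) = 11, s(7) = 39, s(8) = 12, s(9) = 15, s(10) = 23, s(11) = 51, s(12) = 29.
The sequence repeats with period 10.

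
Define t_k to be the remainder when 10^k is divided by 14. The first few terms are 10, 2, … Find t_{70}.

Computing terms: t_1 = 10; t_2 = 2; t_3 = 6; t_4 = 4; t_5 = 12; t_6 = 8; t_7 = 10.
Since t_7 = t_1 = 10, the sequence is periodic with period 6.
(70 - 1) mod 6 = 3, so t_{70} = t_4 = 4.

4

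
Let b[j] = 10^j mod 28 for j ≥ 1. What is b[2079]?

Listing terms: b[1] = 10,  b[2] = 16,  b[3] = 20,  b[4] = 4,  b[5] = 12,  b[6] = 8,  b[7] = 24,  b[8] = 16.
Since b[8] = b[2] = 16, the sequence is eventually periodic: after a pre-period of length 1 it cycles with period 6.
For j ≥ 2, b[j] depends only on (j - 2) mod 6. (2079 - 2) mod 6 = 1, so b[2079] = b[3] = 20.

20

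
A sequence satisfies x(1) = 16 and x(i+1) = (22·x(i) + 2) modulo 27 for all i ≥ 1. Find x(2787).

We have x(1) = 16,  x(2) = 3,  x(3) = 14,  x(4) = 13,  x(5) = 18,  x(6) = 20,  x(7) = 10,  x(8) = 6,  x(9) = 26,  x(10) = 7,  x(11) = 21,  x(12) = 5,  x(13) = 4,  x(14) = 9,  x(15) = 11,  x(16) = 1,  x(17) = 24,  x(18) = 17,  x(19) = 25,  x(20) = 12,  x(21) = 23,  x(22) = 22,  x(23) = 0,  x(24) = 2,  x(25) = 19,  x(26) = 15,  x(27) = 8,  x(28) = 16.
Since x(28) = x(1) = 16, the sequence is periodic with period 27.
(2787 - 1) mod 27 = 5, so x(2787) = x(6) = 20.

20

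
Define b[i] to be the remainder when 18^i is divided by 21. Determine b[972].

15

We have b[0] = 1,  b[1] = 18,  b[2] = 9,  b[3] = 15,  b[4] = 18.
Since b[4] = b[1] = 18, the sequence is eventually periodic: after a pre-period of length 1 it cycles with period 3.
For i ≥ 1, b[i] depends only on (i - 1) mod 3. (972 - 1) mod 3 = 2, so b[972] = b[3] = 15.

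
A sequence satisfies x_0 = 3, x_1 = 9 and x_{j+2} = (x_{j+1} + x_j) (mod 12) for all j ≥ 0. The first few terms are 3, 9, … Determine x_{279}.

Listing terms: x_0 = 3; x_1 = 9; x_2 = 0; x_3 = 9; x_4 = 9; x_5 = 6; x_6 = 3; x_7 = 9.
The sequence repeats with period 6.
(279 - 0) mod 6 = 3, so x_{279} = x_3 = 9.

9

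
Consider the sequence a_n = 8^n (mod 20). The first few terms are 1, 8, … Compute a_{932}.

Listing terms: a_0 = 1, a_1 = 8, a_2 = 4, a_3 = 12, a_4 = 16, a_5 = 8.
Since a_5 = a_1 = 8, the sequence is eventually periodic: after a pre-period of length 1 it cycles with period 4.
For n ≥ 1, a_n depends only on (n - 1) mod 4. (932 - 1) mod 4 = 3, so a_{932} = a_4 = 16.

16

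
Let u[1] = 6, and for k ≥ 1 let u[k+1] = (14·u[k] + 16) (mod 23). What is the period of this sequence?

Listing terms: u[1] = 6, u[2] = 8, u[3] = 13, u[4] = 14, u[5] = 5, u[6] = 17, u[7] = 1, u[8] = 7, u[9] = 22, u[10] = 2, u[11] = 21, u[12] = 11, u[13] = 9, u[14] = 4, u[15] = 3, u[16] = 12, u[17] = 0, u[18] = 16, u[19] = 10, u[20] = 18, u[21] = 15, u[22] = 19, u[23] = 6.
Since u[23] = u[1] = 6, the sequence is periodic with period 22.

22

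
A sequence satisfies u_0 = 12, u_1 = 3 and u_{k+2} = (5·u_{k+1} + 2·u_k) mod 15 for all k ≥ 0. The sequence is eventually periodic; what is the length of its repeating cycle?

8

u_0 = 12; u_1 = 3; u_2 = 9; u_3 = 6; u_4 = 3; u_5 = 12; u_6 = 6; u_7 = 9; u_8 = 12; u_9 = 3.
The sequence repeats with period 8.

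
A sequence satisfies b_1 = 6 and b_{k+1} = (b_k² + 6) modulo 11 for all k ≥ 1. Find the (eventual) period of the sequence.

5

Listing terms: b_1 = 6,  b_2 = 9,  b_3 = 10,  b_4 = 7,  b_5 = 0,  b_6 = 6.
Since b_6 = b_1 = 6, the sequence is periodic with period 5.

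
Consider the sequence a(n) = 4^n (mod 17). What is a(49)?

4

a(0) = 1; a(1) = 4; a(2) = 16; a(3) = 13; a(4) = 1.
The sequence repeats with period 4.
(49 - 0) mod 4 = 1, so a(49) = a(1) = 4.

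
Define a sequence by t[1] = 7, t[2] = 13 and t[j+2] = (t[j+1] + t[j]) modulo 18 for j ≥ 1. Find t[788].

t[1] = 7, t[2] = 13, t[3] = 2, t[4] = 15, t[5] = 17, t[6] = 14, t[7] = 13, t[8] = 9, t[9] = 4, t[10] = 13, t[11] = 17, t[12] = 12, t[13] = 11, t[14] = 5, t[15] = 16, t[16] = 3, t[17] = 1, t[18] = 4, t[19] = 5, t[20] = 9, t[21] = 14, t[22] = 5, t[23] = 1, t[24] = 6, t[25] = 7, t[26] = 13.
The sequence repeats with period 24.
So t[788] = t[1 + ((788-1) mod 24)] = t[20] = 9.

9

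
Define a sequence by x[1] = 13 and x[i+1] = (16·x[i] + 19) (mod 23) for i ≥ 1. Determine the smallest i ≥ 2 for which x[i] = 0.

6

We have x[1] = 13; x[2] = 20; x[3] = 17; x[4] = 15; x[5] = 6; x[6] = 0; x[7] = 19; x[8] = 1; x[9] = 12; x[10] = 4; x[11] = 14; x[12] = 13.
The sequence repeats with period 11.
The value 0 first appears (with i ≥ 2) at x[6].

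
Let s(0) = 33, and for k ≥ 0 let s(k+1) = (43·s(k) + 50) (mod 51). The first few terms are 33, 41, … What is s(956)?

s(0) = 33, s(1) = 41, s(2) = 28, s(3) = 30, s(4) = 14, s(5) = 40, s(6) = 36, s(7) = 17, s(8) = 16, s(9) = 24, s(10) = 11, s(11) = 13, s(12) = 48, s(13) = 23, s(14) = 19, s(15) = 0, s(16) = 50, s(17) = 7, s(18) = 45, s(19) = 47, s(20) = 31, s(21) = 6, s(22) = 2, s(23) = 34, s(24) = 33.
Since s(24) = s(0) = 33, the sequence is periodic with period 24.
(956 - 0) mod 24 = 20, so s(956) = s(20) = 31.

31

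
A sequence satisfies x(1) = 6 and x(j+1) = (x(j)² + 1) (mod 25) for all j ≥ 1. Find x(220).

Listing terms: x(1) = 6, x(2) = 12, x(3) = 20, x(4) = 1, x(5) = 2, x(6) = 5, x(7) = 1.
Since x(7) = x(4) = 1, the sequence is eventually periodic: after a pre-period of length 3 it cycles with period 3.
For j ≥ 4, x(j) depends only on (j - 4) mod 3. (220 - 4) mod 3 = 0, so x(220) = x(4) = 1.

1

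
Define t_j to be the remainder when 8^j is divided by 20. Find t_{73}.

8

t_1 = 8, t_2 = 4, t_3 = 12, t_4 = 16, t_5 = 8.
The sequence repeats with period 4.
(73 - 1) mod 4 = 0, so t_{73} = t_1 = 8.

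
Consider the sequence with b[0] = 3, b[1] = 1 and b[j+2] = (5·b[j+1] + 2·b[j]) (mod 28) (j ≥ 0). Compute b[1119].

21

Listing terms: b[0] = 3; b[1] = 1; b[2] = 11; b[3] = 1; b[4] = 27; b[5] = 25; b[6] = 11; b[7] = 21; b[8] = 15; b[9] = 5; b[10] = 27; b[11] = 5; b[12] = 23; b[13] = 13; b[14] = 27; b[15] = 21; b[16] = 19; b[17] = 25; b[18] = 23; b[19] = 25; b[20] = 3; b[21] = 9; b[22] = 23; b[23] = 21; b[24] = 11; b[25] = 13; b[26] = 3; b[27] = 13; b[28] = 15; b[29] = 17; b[30] = 3; b[31] = 21; b[32] = 27; b[33] = 9; b[34] = 15; b[35] = 9; b[36] = 19; b[37] = 1; b[38] = 15; b[39] = 21; b[40] = 23; b[41] = 17; b[42] = 19; b[43] = 17; b[44] = 11; b[45] = 5; b[46] = 19; b[47] = 21; b[48] = 3; b[49] = 1.
Since (b[48], b[49]) = (b[0], b[1]) = (3, 1) (two consecutive terms determine the rest), the sequence is periodic with period 48.
So b[1119] = b[0 + ((1119-0) mod 48)] = b[15] = 21.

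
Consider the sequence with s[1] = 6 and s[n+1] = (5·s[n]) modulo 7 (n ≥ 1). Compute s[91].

6

s[1] = 6, s[2] = 2, s[3] = 3, s[4] = 1, s[5] = 5, s[6] = 4, s[7] = 6.
Since s[7] = s[1] = 6, the sequence is periodic with period 6.
So s[91] = s[1 + ((91-1) mod 6)] = s[1] = 6.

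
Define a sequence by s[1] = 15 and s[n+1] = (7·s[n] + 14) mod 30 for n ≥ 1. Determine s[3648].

We have s[1] = 15,  s[2] = 29,  s[3] = 7,  s[4] = 3,  s[5] = 5,  s[6] = 19,  s[7] = 27,  s[8] = 23,  s[9] = 25,  s[10] = 9,  s[11] = 17,  s[12] = 13,  s[13] = 15.
Since s[13] = s[1] = 15, the sequence is periodic with period 12.
So s[3648] = s[1 + ((3648-1) mod 12)] = s[12] = 13.

13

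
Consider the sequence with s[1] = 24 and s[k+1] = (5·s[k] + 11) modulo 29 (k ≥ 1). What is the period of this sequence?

14

Computing terms: s[1] = 24,  s[2] = 15,  s[3] = 28,  s[4] = 6,  s[5] = 12,  s[6] = 13,  s[7] = 18,  s[8] = 14,  s[9] = 23,  s[10] = 10,  s[11] = 3,  s[12] = 26,  s[13] = 25,  s[14] = 20,  s[15] = 24.
The sequence repeats with period 14.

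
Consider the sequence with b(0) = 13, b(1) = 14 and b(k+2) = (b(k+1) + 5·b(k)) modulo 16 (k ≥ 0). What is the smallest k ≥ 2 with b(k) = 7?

14

Computing terms: b(0) = 13, b(1) = 14, b(2) = 15, b(3) = 5, b(4) = 0, b(5) = 9, b(6) = 9, b(7) = 6, b(8) = 3, b(9) = 1, b(10) = 0, b(11) = 5, b(12) = 5, b(13) = 14, b(14) = 7, b(15) = 13, b(16) = 0, b(17) = 1, b(18) = 1, b(19) = 6, b(20) = 11, b(21) = 9, b(22) = 0, b(23) = 13, b(24) = 13, b(25) = 14.
The sequence repeats with period 24.
The value 7 first appears (with k ≥ 2) at b(14).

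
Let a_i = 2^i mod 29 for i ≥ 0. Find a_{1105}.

a_0 = 1,  a_1 = 2,  a_2 = 4,  a_3 = 8,  a_4 = 16,  a_5 = 3,  a_6 = 6,  a_7 = 12,  a_8 = 24,  a_9 = 19,  a_{10} = 9,  a_{11} = 18,  a_{12} = 7,  a_{13} = 14,  a_{14} = 28,  a_{15} = 27,  a_{16} = 25,  a_{17} = 21,  a_{18} = 13,  a_{19} = 26,  a_{20} = 23,  a_{21} = 17,  a_{22} = 5,  a_{23} = 10,  a_{24} = 20,  a_{25} = 11,  a_{26} = 22,  a_{27} = 15,  a_{28} = 1.
Since a_{28} = a_0 = 1, the sequence is periodic with period 28.
(1105 - 0) mod 28 = 13, so a_{1105} = a_{13} = 14.

14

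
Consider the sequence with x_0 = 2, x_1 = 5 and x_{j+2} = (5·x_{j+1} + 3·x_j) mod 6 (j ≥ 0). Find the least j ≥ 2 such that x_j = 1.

x_0 = 2, x_1 = 5, x_2 = 1, x_3 = 2, x_4 = 1, x_5 = 5, x_6 = 4, x_7 = 5, x_8 = 1.
Since (x_7, x_8) = (x_1, x_2) = (5, 1) (two consecutive terms determine the rest), the sequence is eventually periodic: after a pre-period of length 1 it cycles with period 6.
The value 1 first appears (with j ≥ 2) at x_2.

2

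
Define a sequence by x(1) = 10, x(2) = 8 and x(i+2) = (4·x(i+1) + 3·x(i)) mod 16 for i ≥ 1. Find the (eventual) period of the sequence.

Listing terms: x(1) = 10,  x(2) = 8,  x(3) = 14,  x(4) = 0,  x(5) = 10,  x(6) = 8.
Since (x(5), x(6)) = (x(1), x(2)) = (10, 8) (two consecutive terms determine the rest), the sequence is periodic with period 4.

4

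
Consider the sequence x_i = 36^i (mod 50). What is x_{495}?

x_1 = 36; x_2 = 46; x_3 = 6; x_4 = 16; x_5 = 26; x_6 = 36.
Since x_6 = x_1 = 36, the sequence is periodic with period 5.
(495 - 1) mod 5 = 4, so x_{495} = x_5 = 26.

26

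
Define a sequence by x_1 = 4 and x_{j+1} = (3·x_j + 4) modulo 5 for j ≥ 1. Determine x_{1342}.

1

Listing terms: x_1 = 4; x_2 = 1; x_3 = 2; x_4 = 0; x_5 = 4.
The sequence repeats with period 4.
So x_{1342} = x_{1 + ((1342-1) mod 4)} = x_2 = 1.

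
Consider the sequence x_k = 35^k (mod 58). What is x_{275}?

51

Computing terms: x_1 = 35, x_2 = 7, x_3 = 13, x_4 = 49, x_5 = 33, x_6 = 53, x_7 = 57, x_8 = 23, x_9 = 51, x_{10} = 45, x_{11} = 9, x_{12} = 25, x_{13} = 5, x_{14} = 1, x_{15} = 35.
The sequence repeats with period 14.
(275 - 1) mod 14 = 8, so x_{275} = x_9 = 51.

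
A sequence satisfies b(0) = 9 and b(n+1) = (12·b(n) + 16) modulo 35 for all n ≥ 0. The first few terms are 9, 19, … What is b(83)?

14

b(0) = 9; b(1) = 19; b(2) = 34; b(3) = 4; b(4) = 29; b(5) = 14; b(6) = 9.
Since b(6) = b(0) = 9, the sequence is periodic with period 6.
So b(83) = b(0 + ((83-0) mod 6)) = b(5) = 14.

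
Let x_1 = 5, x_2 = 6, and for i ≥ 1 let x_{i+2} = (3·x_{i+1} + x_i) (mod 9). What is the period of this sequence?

We have x_1 = 5; x_2 = 6; x_3 = 5; x_4 = 3; x_5 = 5; x_6 = 0; x_7 = 5; x_8 = 6.
Since (x_7, x_8) = (x_1, x_2) = (5, 6) (two consecutive terms determine the rest), the sequence is periodic with period 6.

6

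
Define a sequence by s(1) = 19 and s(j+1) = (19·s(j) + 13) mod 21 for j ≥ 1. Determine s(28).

Listing terms: s(1) = 19, s(2) = 17, s(3) = 0, s(4) = 13, s(5) = 8, s(6) = 18, s(7) = 19.
Since s(7) = s(1) = 19, the sequence is periodic with period 6.
So s(28) = s(1 + ((28-1) mod 6)) = s(4) = 13.

13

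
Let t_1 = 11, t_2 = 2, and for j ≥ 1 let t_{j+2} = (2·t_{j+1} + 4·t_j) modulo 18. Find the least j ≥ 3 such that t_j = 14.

4

t_1 = 11,  t_2 = 2,  t_3 = 12,  t_4 = 14,  t_5 = 4,  t_6 = 10,  t_7 = 0,  t_8 = 4,  t_9 = 8,  t_{10} = 14,  t_{11} = 6,  t_{12} = 14,  t_{13} = 16,  t_{14} = 16,  t_{15} = 6,  t_{16} = 4,  t_{17} = 14,  t_{18} = 8,  t_{19} = 0,  t_{20} = 14,  t_{21} = 10,  t_{22} = 4,  t_{23} = 12,  t_{24} = 4,  t_{25} = 2,  t_{26} = 2,  t_{27} = 12.
Since (t_{26}, t_{27}) = (t_2, t_3) = (2, 12) (two consecutive terms determine the rest), the sequence is eventually periodic: after a pre-period of length 1 it cycles with period 24.
The value 14 first appears (with j ≥ 3) at t_4.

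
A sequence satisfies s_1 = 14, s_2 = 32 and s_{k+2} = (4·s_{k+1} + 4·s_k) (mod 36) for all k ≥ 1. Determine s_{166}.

16

We have s_1 = 14; s_2 = 32; s_3 = 4; s_4 = 0; s_5 = 16; s_6 = 28; s_7 = 32; s_8 = 24; s_9 = 8; s_{10} = 20; s_{11} = 4; s_{12} = 24; s_{13} = 4; s_{14} = 4; s_{15} = 32; s_{16} = 0; s_{17} = 20; s_{18} = 8; s_{19} = 4; s_{20} = 12; s_{21} = 28; s_{22} = 16; s_{23} = 32; s_{24} = 12; s_{25} = 32; s_{26} = 32; s_{27} = 4.
Since (s_{26}, s_{27}) = (s_2, s_3) = (32, 4) (two consecutive terms determine the rest), the sequence is eventually periodic: after a pre-period of length 1 it cycles with period 24.
For k ≥ 2, s_k depends only on (k - 2) mod 24. (166 - 2) mod 24 = 20, so s_{166} = s_{22} = 16.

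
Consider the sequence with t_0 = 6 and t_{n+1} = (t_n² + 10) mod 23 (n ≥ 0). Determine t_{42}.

13

Listing terms: t_0 = 6,  t_1 = 0,  t_2 = 10,  t_3 = 18,  t_4 = 12,  t_5 = 16,  t_6 = 13,  t_7 = 18.
Since t_7 = t_3 = 18, the sequence is eventually periodic: after a pre-period of length 3 it cycles with period 4.
For n ≥ 3, t_n depends only on (n - 3) mod 4. (42 - 3) mod 4 = 3, so t_{42} = t_6 = 13.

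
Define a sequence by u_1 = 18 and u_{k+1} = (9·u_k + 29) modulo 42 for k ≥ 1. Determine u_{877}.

We have u_1 = 18; u_2 = 23; u_3 = 26; u_4 = 11; u_5 = 2; u_6 = 5; u_7 = 32; u_8 = 23.
Since u_8 = u_2 = 23, the sequence is eventually periodic: after a pre-period of length 1 it cycles with period 6.
For k ≥ 2, u_k depends only on (k - 2) mod 6. (877 - 2) mod 6 = 5, so u_{877} = u_7 = 32.

32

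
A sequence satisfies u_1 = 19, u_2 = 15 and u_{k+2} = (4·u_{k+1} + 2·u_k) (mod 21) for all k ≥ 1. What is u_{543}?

Computing terms: u_1 = 19,  u_2 = 15,  u_3 = 14,  u_4 = 2,  u_5 = 15,  u_6 = 1,  u_7 = 13,  u_8 = 12,  u_9 = 11,  u_{10} = 5,  u_{11} = 0,  u_{12} = 10,  u_{13} = 19,  u_{14} = 12,  u_{15} = 2,  u_{16} = 11,  u_{17} = 6,  u_{18} = 4,  u_{19} = 7,  u_{20} = 15,  u_{21} = 11,  u_{22} = 11,  u_{23} = 3,  u_{24} = 13,  u_{25} = 16,  u_{26} = 6,  u_{27} = 14,  u_{28} = 5,  u_{29} = 6,  u_{30} = 13,  u_{31} = 1,  u_{32} = 9,  u_{33} = 17,  u_{34} = 2,  u_{35} = 0,  u_{36} = 4,  u_{37} = 16,  u_{38} = 9,  u_{39} = 5,  u_{40} = 17,  u_{41} = 15,  u_{42} = 10,  u_{43} = 7,  u_{44} = 6,  u_{45} = 17,  u_{46} = 17,  u_{47} = 18,  u_{48} = 1,  u_{49} = 19,  u_{50} = 15.
Since (u_{49}, u_{50}) = (u_1, u_2) = (19, 15) (two consecutive terms determine the rest), the sequence is periodic with period 48.
(543 - 1) mod 48 = 14, so u_{543} = u_{15} = 2.

2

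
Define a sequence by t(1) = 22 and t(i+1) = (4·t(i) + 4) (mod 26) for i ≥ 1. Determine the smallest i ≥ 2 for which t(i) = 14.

2

Listing terms: t(1) = 22,  t(2) = 14,  t(3) = 8,  t(4) = 10,  t(5) = 18,  t(6) = 24,  t(7) = 22.
The sequence repeats with period 6.
The value 14 first appears (with i ≥ 2) at t(2).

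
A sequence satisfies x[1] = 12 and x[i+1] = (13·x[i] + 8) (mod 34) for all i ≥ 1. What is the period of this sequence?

4

Listing terms: x[1] = 12, x[2] = 28, x[3] = 32, x[4] = 16, x[5] = 12.
The sequence repeats with period 4.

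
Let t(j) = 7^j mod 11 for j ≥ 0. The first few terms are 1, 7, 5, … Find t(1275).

10

We have t(0) = 1; t(1) = 7; t(2) = 5; t(3) = 2; t(4) = 3; t(5) = 10; t(6) = 4; t(7) = 6; t(8) = 9; t(9) = 8; t(10) = 1.
The sequence repeats with period 10.
So t(1275) = t(0 + ((1275-0) mod 10)) = t(5) = 10.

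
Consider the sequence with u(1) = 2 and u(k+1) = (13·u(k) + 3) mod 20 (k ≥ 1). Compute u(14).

Computing terms: u(1) = 2,  u(2) = 9,  u(3) = 0,  u(4) = 3,  u(5) = 2.
Since u(5) = u(1) = 2, the sequence is periodic with period 4.
So u(14) = u(1 + ((14-1) mod 4)) = u(2) = 9.

9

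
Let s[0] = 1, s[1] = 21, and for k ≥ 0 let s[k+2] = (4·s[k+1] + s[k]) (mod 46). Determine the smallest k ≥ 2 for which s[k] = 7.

Computing terms: s[0] = 1,  s[1] = 21,  s[2] = 39,  s[3] = 39,  s[4] = 11,  s[5] = 37,  s[6] = 21,  s[7] = 29,  s[8] = 45,  s[9] = 25,  s[10] = 7,  s[11] = 7,  s[12] = 35,  s[13] = 9,  s[14] = 25,  s[15] = 17,  s[16] = 1,  s[17] = 21.
Since (s[16], s[17]) = (s[0], s[1]) = (1, 21) (two consecutive terms determine the rest), the sequence is periodic with period 16.
The value 7 first appears (with k ≥ 2) at s[10].

10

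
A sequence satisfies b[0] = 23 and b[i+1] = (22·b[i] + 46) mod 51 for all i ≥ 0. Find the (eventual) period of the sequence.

48

Computing terms: b[0] = 23, b[1] = 42, b[2] = 1, b[3] = 17, b[4] = 12, b[5] = 4, b[6] = 32, b[7] = 36, b[8] = 22, b[9] = 20, b[10] = 27, b[11] = 28, b[12] = 50, b[13] = 24, b[14] = 13, b[15] = 26, b[16] = 6, b[17] = 25, b[18] = 35, b[19] = 0, b[20] = 46, b[21] = 38, b[22] = 15, b[23] = 19, b[24] = 5, b[25] = 3, b[26] = 10, b[27] = 11, b[28] = 33, b[29] = 7, b[30] = 47, b[31] = 9, b[32] = 40, b[33] = 8, b[34] = 18, b[35] = 34, b[36] = 29, b[37] = 21, b[38] = 49, b[39] = 2, b[40] = 39, b[41] = 37, b[42] = 44, b[43] = 45, b[44] = 16, b[45] = 41, b[46] = 30, b[47] = 43, b[48] = 23.
Since b[48] = b[0] = 23, the sequence is periodic with period 48.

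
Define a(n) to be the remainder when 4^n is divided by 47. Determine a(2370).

4

Computing terms: a(0) = 1, a(1) = 4, a(2) = 16, a(3) = 17, a(4) = 21, a(5) = 37, a(6) = 7, a(7) = 28, a(8) = 18, a(9) = 25, a(10) = 6, a(11) = 24, a(12) = 2, a(13) = 8, a(14) = 32, a(15) = 34, a(16) = 42, a(17) = 27, a(18) = 14, a(19) = 9, a(20) = 36, a(21) = 3, a(22) = 12, a(23) = 1.
The sequence repeats with period 23.
(2370 - 0) mod 23 = 1, so a(2370) = a(1) = 4.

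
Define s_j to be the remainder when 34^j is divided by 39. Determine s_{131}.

31

Listing terms: s_1 = 34,  s_2 = 25,  s_3 = 31,  s_4 = 1,  s_5 = 34.
The sequence repeats with period 4.
(131 - 1) mod 4 = 2, so s_{131} = s_3 = 31.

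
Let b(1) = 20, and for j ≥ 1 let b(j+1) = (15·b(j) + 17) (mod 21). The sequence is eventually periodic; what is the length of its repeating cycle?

Listing terms: b(1) = 20,  b(2) = 2,  b(3) = 5,  b(4) = 8,  b(5) = 11,  b(6) = 14,  b(7) = 17,  b(8) = 20.
The sequence repeats with period 7.

7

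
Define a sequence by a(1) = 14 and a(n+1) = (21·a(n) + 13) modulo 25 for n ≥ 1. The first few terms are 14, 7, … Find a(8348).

20

We have a(1) = 14, a(2) = 7, a(3) = 10, a(4) = 23, a(5) = 21, a(6) = 4, a(7) = 22, a(8) = 0, a(9) = 13, a(10) = 11, a(11) = 19, a(12) = 12, a(13) = 15, a(14) = 3, a(15) = 1, a(16) = 9, a(17) = 2, a(18) = 5, a(19) = 18, a(20) = 16, a(21) = 24, a(22) = 17, a(23) = 20, a(24) = 8, a(25) = 6, a(26) = 14.
Since a(26) = a(1) = 14, the sequence is periodic with period 25.
So a(8348) = a(1 + ((8348-1) mod 25)) = a(23) = 20.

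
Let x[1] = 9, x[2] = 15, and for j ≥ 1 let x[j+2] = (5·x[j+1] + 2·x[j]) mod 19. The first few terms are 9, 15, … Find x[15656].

x[1] = 9,  x[2] = 15,  x[3] = 17,  x[4] = 1,  x[5] = 1,  x[6] = 7,  x[7] = 18,  x[8] = 9,  x[9] = 5,  x[10] = 5,  x[11] = 16,  x[12] = 14,  x[13] = 7,  x[14] = 6,  x[15] = 6,  x[16] = 4,  x[17] = 13,  x[18] = 16,  x[19] = 11,  x[20] = 11,  x[21] = 1,  x[22] = 8,  x[23] = 4,  x[24] = 17,  x[25] = 17,  x[26] = 5,  x[27] = 2,  x[28] = 1,  x[29] = 9,  x[30] = 9,  x[31] = 6,  x[32] = 10,  x[33] = 5,  x[34] = 7,  x[35] = 7,  x[36] = 11,  x[37] = 12,  x[38] = 6,  x[39] = 16,  x[40] = 16,  x[41] = 17,  x[42] = 3,  x[43] = 11,  x[44] = 4,  x[45] = 4,  x[46] = 9,  x[47] = 15.
Since (x[46], x[47]) = (x[1], x[2]) = (9, 15) (two consecutive terms determine the rest), the sequence is periodic with period 45.
(15656 - 1) mod 45 = 40, so x[15656] = x[41] = 17.

17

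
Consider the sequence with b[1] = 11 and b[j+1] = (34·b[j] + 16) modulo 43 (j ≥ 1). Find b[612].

40

Computing terms: b[1] = 11; b[2] = 3; b[3] = 32; b[4] = 29; b[5] = 13; b[6] = 28; b[7] = 22; b[8] = 33; b[9] = 20; b[10] = 8; b[11] = 30; b[12] = 4; b[13] = 23; b[14] = 24; b[15] = 15; b[16] = 10; b[17] = 12; b[18] = 37; b[19] = 27; b[20] = 31; b[21] = 38; b[22] = 18; b[23] = 26; b[24] = 40; b[25] = 0; b[26] = 16; b[27] = 1; b[28] = 7; b[29] = 39; b[30] = 9; b[31] = 21; b[32] = 42; b[33] = 25; b[34] = 6; b[35] = 5; b[36] = 14; b[37] = 19; b[38] = 17; b[39] = 35; b[40] = 2; b[41] = 41; b[42] = 34; b[43] = 11.
The sequence repeats with period 42.
So b[612] = b[1 + ((612-1) mod 42)] = b[24] = 40.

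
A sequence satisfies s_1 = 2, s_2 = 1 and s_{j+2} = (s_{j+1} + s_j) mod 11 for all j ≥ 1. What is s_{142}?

Computing terms: s_1 = 2,  s_2 = 1,  s_3 = 3,  s_4 = 4,  s_5 = 7,  s_6 = 0,  s_7 = 7,  s_8 = 7,  s_9 = 3,  s_{10} = 10,  s_{11} = 2,  s_{12} = 1.
Since (s_{11}, s_{12}) = (s_1, s_2) = (2, 1) (two consecutive terms determine the rest), the sequence is periodic with period 10.
(142 - 1) mod 10 = 1, so s_{142} = s_2 = 1.

1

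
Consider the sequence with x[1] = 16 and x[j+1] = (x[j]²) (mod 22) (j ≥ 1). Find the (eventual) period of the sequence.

4

We have x[1] = 16,  x[2] = 14,  x[3] = 20,  x[4] = 4,  x[5] = 16.
The sequence repeats with period 4.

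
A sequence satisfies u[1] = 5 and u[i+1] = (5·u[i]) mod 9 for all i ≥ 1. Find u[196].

Listing terms: u[1] = 5, u[2] = 7, u[3] = 8, u[4] = 4, u[5] = 2, u[6] = 1, u[7] = 5.
The sequence repeats with period 6.
So u[196] = u[1 + ((196-1) mod 6)] = u[4] = 4.

4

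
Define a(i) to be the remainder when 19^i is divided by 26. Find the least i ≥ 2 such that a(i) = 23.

Listing terms: a(1) = 19, a(2) = 23, a(3) = 21, a(4) = 9, a(5) = 15, a(6) = 25, a(7) = 7, a(8) = 3, a(9) = 5, a(10) = 17, a(11) = 11, a(12) = 1, a(13) = 19.
Since a(13) = a(1) = 19, the sequence is periodic with period 12.
The value 23 first appears (with i ≥ 2) at a(2).

2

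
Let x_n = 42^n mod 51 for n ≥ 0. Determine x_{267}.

36

We have x_0 = 1, x_1 = 42, x_2 = 30, x_3 = 36, x_4 = 33, x_5 = 9, x_6 = 21, x_7 = 15, x_8 = 18, x_9 = 42.
Since x_9 = x_1 = 42, the sequence is eventually periodic: after a pre-period of length 1 it cycles with period 8.
For n ≥ 1, x_n depends only on (n - 1) mod 8. (267 - 1) mod 8 = 2, so x_{267} = x_3 = 36.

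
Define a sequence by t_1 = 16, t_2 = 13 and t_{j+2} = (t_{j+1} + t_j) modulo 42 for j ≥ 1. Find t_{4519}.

16

Computing terms: t_1 = 16; t_2 = 13; t_3 = 29; t_4 = 0; t_5 = 29; t_6 = 29; t_7 = 16; t_8 = 3; t_9 = 19; t_{10} = 22; t_{11} = 41; t_{12} = 21; t_{13} = 20; t_{14} = 41; t_{15} = 19; t_{16} = 18; t_{17} = 37; t_{18} = 13; t_{19} = 8; t_{20} = 21; t_{21} = 29; t_{22} = 8; t_{23} = 37; t_{24} = 3; t_{25} = 40; t_{26} = 1; t_{27} = 41; t_{28} = 0; t_{29} = 41; t_{30} = 41; t_{31} = 40; t_{32} = 39; t_{33} = 37; t_{34} = 34; t_{35} = 29; t_{36} = 21; t_{37} = 8; t_{38} = 29; t_{39} = 37; t_{40} = 24; t_{41} = 19; t_{42} = 1; t_{43} = 20; t_{44} = 21; t_{45} = 41; t_{46} = 20; t_{47} = 19; t_{48} = 39; t_{49} = 16; t_{50} = 13.
The sequence repeats with period 48.
(4519 - 1) mod 48 = 6, so t_{4519} = t_7 = 16.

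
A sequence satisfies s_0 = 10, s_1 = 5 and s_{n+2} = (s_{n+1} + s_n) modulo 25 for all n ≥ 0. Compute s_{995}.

20

s_0 = 10,  s_1 = 5,  s_2 = 15,  s_3 = 20,  s_4 = 10,  s_5 = 5.
The sequence repeats with period 4.
(995 - 0) mod 4 = 3, so s_{995} = s_3 = 20.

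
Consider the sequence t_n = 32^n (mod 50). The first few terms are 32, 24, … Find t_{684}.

26

Computing terms: t_1 = 32,  t_2 = 24,  t_3 = 18,  t_4 = 26,  t_5 = 32.
Since t_5 = t_1 = 32, the sequence is periodic with period 4.
(684 - 1) mod 4 = 3, so t_{684} = t_4 = 26.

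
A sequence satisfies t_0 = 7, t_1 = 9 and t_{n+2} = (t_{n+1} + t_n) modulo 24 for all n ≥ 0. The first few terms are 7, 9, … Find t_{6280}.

We have t_0 = 7, t_1 = 9, t_2 = 16, t_3 = 1, t_4 = 17, t_5 = 18, t_6 = 11, t_7 = 5, t_8 = 16, t_9 = 21, t_{10} = 13, t_{11} = 10, t_{12} = 23, t_{13} = 9, t_{14} = 8, t_{15} = 17, t_{16} = 1, t_{17} = 18, t_{18} = 19, t_{19} = 13, t_{20} = 8, t_{21} = 21, t_{22} = 5, t_{23} = 2, t_{24} = 7, t_{25} = 9.
Since (t_{24}, t_{25}) = (t_0, t_1) = (7, 9) (two consecutive terms determine the rest), the sequence is periodic with period 24.
(6280 - 0) mod 24 = 16, so t_{6280} = t_{16} = 1.

1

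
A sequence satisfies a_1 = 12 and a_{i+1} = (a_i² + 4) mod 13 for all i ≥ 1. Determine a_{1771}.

Listing terms: a_1 = 12,  a_2 = 5,  a_3 = 3,  a_4 = 0,  a_5 = 4,  a_6 = 7,  a_7 = 1,  a_8 = 5.
Since a_8 = a_2 = 5, the sequence is eventually periodic: after a pre-period of length 1 it cycles with period 6.
For i ≥ 2, a_i depends only on (i - 2) mod 6. (1771 - 2) mod 6 = 5, so a_{1771} = a_7 = 1.

1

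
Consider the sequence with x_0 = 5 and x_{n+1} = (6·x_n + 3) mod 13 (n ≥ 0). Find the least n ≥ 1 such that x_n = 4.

We have x_0 = 5,  x_1 = 7,  x_2 = 6,  x_3 = 0,  x_4 = 3,  x_5 = 8,  x_6 = 12,  x_7 = 10,  x_8 = 11,  x_9 = 4,  x_{10} = 1,  x_{11} = 9,  x_{12} = 5.
The sequence repeats with period 12.
The value 4 first appears (with n ≥ 1) at x_9.

9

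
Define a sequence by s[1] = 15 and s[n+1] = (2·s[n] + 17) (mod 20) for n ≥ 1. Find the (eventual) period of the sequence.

We have s[1] = 15,  s[2] = 7,  s[3] = 11,  s[4] = 19,  s[5] = 15.
Since s[5] = s[1] = 15, the sequence is periodic with period 4.

4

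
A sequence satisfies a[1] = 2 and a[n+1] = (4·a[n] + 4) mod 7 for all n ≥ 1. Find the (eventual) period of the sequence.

Listing terms: a[1] = 2, a[2] = 5, a[3] = 3, a[4] = 2.
Since a[4] = a[1] = 2, the sequence is periodic with period 3.

3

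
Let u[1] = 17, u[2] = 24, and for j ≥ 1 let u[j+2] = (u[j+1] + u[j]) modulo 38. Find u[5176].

33

u[1] = 17,  u[2] = 24,  u[3] = 3,  u[4] = 27,  u[5] = 30,  u[6] = 19,  u[7] = 11,  u[8] = 30,  u[9] = 3,  u[10] = 33,  u[11] = 36,  u[12] = 31,  u[13] = 29,  u[14] = 22,  u[15] = 13,  u[16] = 35,  u[17] = 10,  u[18] = 7,  u[19] = 17,  u[20] = 24.
The sequence repeats with period 18.
(5176 - 1) mod 18 = 9, so u[5176] = u[10] = 33.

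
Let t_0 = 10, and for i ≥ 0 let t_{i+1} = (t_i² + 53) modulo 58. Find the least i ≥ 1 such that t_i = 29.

5

Computing terms: t_0 = 10; t_1 = 37; t_2 = 30; t_3 = 25; t_4 = 40; t_5 = 29; t_6 = 24; t_7 = 49; t_8 = 18; t_9 = 29.
Since t_9 = t_5 = 29, the sequence is eventually periodic: after a pre-period of length 5 it cycles with period 4.
The value 29 first appears (with i ≥ 1) at t_5.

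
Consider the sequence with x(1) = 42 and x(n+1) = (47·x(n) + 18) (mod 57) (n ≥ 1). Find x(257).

21

Listing terms: x(1) = 42,  x(2) = 54,  x(3) = 48,  x(4) = 51,  x(5) = 21,  x(6) = 36,  x(7) = 0,  x(8) = 18,  x(9) = 9,  x(10) = 42.
The sequence repeats with period 9.
So x(257) = x(1 + ((257-1) mod 9)) = x(5) = 21.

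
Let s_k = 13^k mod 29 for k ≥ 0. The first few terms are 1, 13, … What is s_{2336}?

Listing terms: s_0 = 1, s_1 = 13, s_2 = 24, s_3 = 22, s_4 = 25, s_5 = 6, s_6 = 20, s_7 = 28, s_8 = 16, s_9 = 5, s_{10} = 7, s_{11} = 4, s_{12} = 23, s_{13} = 9, s_{14} = 1.
The sequence repeats with period 14.
(2336 - 0) mod 14 = 12, so s_{2336} = s_{12} = 23.

23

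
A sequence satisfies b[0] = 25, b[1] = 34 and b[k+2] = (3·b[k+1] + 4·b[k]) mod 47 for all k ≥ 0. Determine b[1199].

We have b[0] = 25,  b[1] = 34,  b[2] = 14,  b[3] = 37,  b[4] = 26,  b[5] = 38,  b[6] = 30,  b[7] = 7,  b[8] = 0,  b[9] = 28,  b[10] = 37,  b[11] = 35,  b[12] = 18,  b[13] = 6,  b[14] = 43,  b[15] = 12,  b[16] = 20,  b[17] = 14,  b[18] = 28,  b[19] = 46,  b[20] = 15,  b[21] = 41,  b[22] = 42,  b[23] = 8,  b[24] = 4,  b[25] = 44,  b[26] = 7,  b[27] = 9,  b[28] = 8,  b[29] = 13,  b[30] = 24,  b[31] = 30,  b[32] = 45,  b[33] = 20,  b[34] = 5,  b[35] = 1,  b[36] = 23,  b[37] = 26,  b[38] = 29,  b[39] = 3,  b[40] = 31,  b[41] = 11,  b[42] = 16,  b[43] = 45,  b[44] = 11,  b[45] = 25,  b[46] = 25,  b[47] = 34.
Since (b[46], b[47]) = (b[0], b[1]) = (25, 34) (two consecutive terms determine the rest), the sequence is periodic with period 46.
So b[1199] = b[0 + ((1199-0) mod 46)] = b[3] = 37.

37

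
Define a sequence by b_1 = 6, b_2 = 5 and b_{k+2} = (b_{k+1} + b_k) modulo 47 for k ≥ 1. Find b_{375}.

24

We have b_1 = 6; b_2 = 5; b_3 = 11; b_4 = 16; b_5 = 27; b_6 = 43; b_7 = 23; b_8 = 19; b_9 = 42; b_{10} = 14; b_{11} = 9; b_{12} = 23; b_{13} = 32; b_{14} = 8; b_{15} = 40; b_{16} = 1; b_{17} = 41; b_{18} = 42; b_{19} = 36; b_{20} = 31; b_{21} = 20; b_{22} = 4; b_{23} = 24; b_{24} = 28; b_{25} = 5; b_{26} = 33; b_{27} = 38; b_{28} = 24; b_{29} = 15; b_{30} = 39; b_{31} = 7; b_{32} = 46; b_{33} = 6; b_{34} = 5.
Since (b_{33}, b_{34}) = (b_1, b_2) = (6, 5) (two consecutive terms determine the rest), the sequence is periodic with period 32.
(375 - 1) mod 32 = 22, so b_{375} = b_{23} = 24.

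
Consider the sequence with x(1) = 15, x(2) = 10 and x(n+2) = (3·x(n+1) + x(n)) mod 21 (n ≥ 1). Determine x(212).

19

We have x(1) = 15,  x(2) = 10,  x(3) = 3,  x(4) = 19,  x(5) = 18,  x(6) = 10,  x(7) = 6,  x(8) = 7,  x(9) = 6,  x(10) = 4,  x(11) = 18,  x(12) = 16,  x(13) = 3,  x(14) = 4,  x(15) = 15,  x(16) = 7,  x(17) = 15,  x(18) = 10.
Since (x(17), x(18)) = (x(1), x(2)) = (15, 10) (two consecutive terms determine the rest), the sequence is periodic with period 16.
(212 - 1) mod 16 = 3, so x(212) = x(4) = 19.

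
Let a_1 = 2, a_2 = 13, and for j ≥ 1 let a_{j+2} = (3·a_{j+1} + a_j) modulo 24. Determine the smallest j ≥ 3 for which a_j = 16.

Computing terms: a_1 = 2; a_2 = 13; a_3 = 17; a_4 = 16; a_5 = 17; a_6 = 19; a_7 = 2; a_8 = 1; a_9 = 5; a_{10} = 16; a_{11} = 5; a_{12} = 7; a_{13} = 2; a_{14} = 13.
The sequence repeats with period 12.
The value 16 first appears (with j ≥ 3) at a_4.

4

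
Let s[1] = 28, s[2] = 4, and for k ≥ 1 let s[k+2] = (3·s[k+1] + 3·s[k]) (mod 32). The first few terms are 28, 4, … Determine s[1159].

28

Listing terms: s[1] = 28,  s[2] = 4,  s[3] = 0,  s[4] = 12,  s[5] = 4,  s[6] = 16,  s[7] = 28,  s[8] = 4.
Since (s[7], s[8]) = (s[1], s[2]) = (28, 4) (two consecutive terms determine the rest), the sequence is periodic with period 6.
(1159 - 1) mod 6 = 0, so s[1159] = s[1] = 28.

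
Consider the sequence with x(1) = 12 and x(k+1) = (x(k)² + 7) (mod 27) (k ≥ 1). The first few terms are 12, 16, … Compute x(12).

20

Listing terms: x(1) = 12, x(2) = 16, x(3) = 20, x(4) = 2, x(5) = 11, x(6) = 20.
Since x(6) = x(3) = 20, the sequence is eventually periodic: after a pre-period of length 2 it cycles with period 3.
For k ≥ 3, x(k) depends only on (k - 3) mod 3. (12 - 3) mod 3 = 0, so x(12) = x(3) = 20.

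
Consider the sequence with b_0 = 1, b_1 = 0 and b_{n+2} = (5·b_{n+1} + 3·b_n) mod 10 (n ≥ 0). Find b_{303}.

5

Listing terms: b_0 = 1, b_1 = 0, b_2 = 3, b_3 = 5, b_4 = 4, b_5 = 5, b_6 = 7, b_7 = 0, b_8 = 1, b_9 = 5, b_{10} = 8, b_{11} = 5, b_{12} = 9, b_{13} = 0, b_{14} = 7, b_{15} = 5, b_{16} = 6, b_{17} = 5, b_{18} = 3, b_{19} = 0, b_{20} = 9, b_{21} = 5, b_{22} = 2, b_{23} = 5, b_{24} = 1, b_{25} = 0.
The sequence repeats with period 24.
(303 - 0) mod 24 = 15, so b_{303} = b_{15} = 5.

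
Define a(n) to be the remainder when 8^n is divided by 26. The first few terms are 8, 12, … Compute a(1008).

Computing terms: a(1) = 8, a(2) = 12, a(3) = 18, a(4) = 14, a(5) = 8.
Since a(5) = a(1) = 8, the sequence is periodic with period 4.
So a(1008) = a(1 + ((1008-1) mod 4)) = a(4) = 14.

14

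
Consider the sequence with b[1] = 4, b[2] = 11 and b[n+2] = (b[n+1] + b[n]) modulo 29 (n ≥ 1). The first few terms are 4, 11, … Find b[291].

16

Computing terms: b[1] = 4; b[2] = 11; b[3] = 15; b[4] = 26; b[5] = 12; b[6] = 9; b[7] = 21; b[8] = 1; b[9] = 22; b[10] = 23; b[11] = 16; b[12] = 10; b[13] = 26; b[14] = 7; b[15] = 4; b[16] = 11.
Since (b[15], b[16]) = (b[1], b[2]) = (4, 11) (two consecutive terms determine the rest), the sequence is periodic with period 14.
(291 - 1) mod 14 = 10, so b[291] = b[11] = 16.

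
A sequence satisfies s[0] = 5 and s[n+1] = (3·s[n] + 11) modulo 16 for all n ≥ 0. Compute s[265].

Computing terms: s[0] = 5,  s[1] = 10,  s[2] = 9,  s[3] = 6,  s[4] = 13,  s[5] = 2,  s[6] = 1,  s[7] = 14,  s[8] = 5.
The sequence repeats with period 8.
So s[265] = s[0 + ((265-0) mod 8)] = s[1] = 10.

10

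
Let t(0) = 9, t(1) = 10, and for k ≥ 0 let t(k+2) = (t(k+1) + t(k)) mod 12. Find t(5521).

10

Listing terms: t(0) = 9; t(1) = 10; t(2) = 7; t(3) = 5; t(4) = 0; t(5) = 5; t(6) = 5; t(7) = 10; t(8) = 3; t(9) = 1; t(10) = 4; t(11) = 5; t(12) = 9; t(13) = 2; t(14) = 11; t(15) = 1; t(16) = 0; t(17) = 1; t(18) = 1; t(19) = 2; t(20) = 3; t(21) = 5; t(22) = 8; t(23) = 1; t(24) = 9; t(25) = 10.
Since (t(24), t(25)) = (t(0), t(1)) = (9, 10) (two consecutive terms determine the rest), the sequence is periodic with period 24.
(5521 - 0) mod 24 = 1, so t(5521) = t(1) = 10.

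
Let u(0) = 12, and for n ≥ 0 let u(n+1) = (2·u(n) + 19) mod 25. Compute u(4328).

17

u(0) = 12,  u(1) = 18,  u(2) = 5,  u(3) = 4,  u(4) = 2,  u(5) = 23,  u(6) = 15,  u(7) = 24,  u(8) = 17,  u(9) = 3,  u(10) = 0,  u(11) = 19,  u(12) = 7,  u(13) = 8,  u(14) = 10,  u(15) = 14,  u(16) = 22,  u(17) = 13,  u(18) = 20,  u(19) = 9,  u(20) = 12.
Since u(20) = u(0) = 12, the sequence is periodic with period 20.
So u(4328) = u(0 + ((4328-0) mod 20)) = u(8) = 17.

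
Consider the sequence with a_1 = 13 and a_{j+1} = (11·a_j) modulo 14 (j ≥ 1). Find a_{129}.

5

Computing terms: a_1 = 13,  a_2 = 3,  a_3 = 5,  a_4 = 13.
The sequence repeats with period 3.
(129 - 1) mod 3 = 2, so a_{129} = a_3 = 5.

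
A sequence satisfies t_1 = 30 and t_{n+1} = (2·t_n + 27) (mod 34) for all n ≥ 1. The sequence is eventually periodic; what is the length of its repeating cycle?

8

t_1 = 30,  t_2 = 19,  t_3 = 31,  t_4 = 21,  t_5 = 1,  t_6 = 29,  t_7 = 17,  t_8 = 27,  t_9 = 13,  t_{10} = 19.
Since t_{10} = t_2 = 19, the sequence is eventually periodic: after a pre-period of length 1 it cycles with period 8.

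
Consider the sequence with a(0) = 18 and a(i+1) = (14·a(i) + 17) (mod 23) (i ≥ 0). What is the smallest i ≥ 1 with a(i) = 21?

a(0) = 18,  a(1) = 16,  a(2) = 11,  a(3) = 10,  a(4) = 19,  a(5) = 7,  a(6) = 0,  a(7) = 17,  a(8) = 2,  a(9) = 22,  a(10) = 3,  a(11) = 13,  a(12) = 15,  a(13) = 20,  a(14) = 21,  a(15) = 12,  a(16) = 1,  a(17) = 8,  a(18) = 14,  a(19) = 6,  a(20) = 9,  a(21) = 5,  a(22) = 18.
The sequence repeats with period 22.
The value 21 first appears (with i ≥ 1) at a(14).

14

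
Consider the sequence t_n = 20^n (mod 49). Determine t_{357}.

Computing terms: t_0 = 1, t_1 = 20, t_2 = 8, t_3 = 13, t_4 = 15, t_5 = 6, t_6 = 22, t_7 = 48, t_8 = 29, t_9 = 41, t_{10} = 36, t_{11} = 34, t_{12} = 43, t_{13} = 27, t_{14} = 1.
Since t_{14} = t_0 = 1, the sequence is periodic with period 14.
(357 - 0) mod 14 = 7, so t_{357} = t_7 = 48.

48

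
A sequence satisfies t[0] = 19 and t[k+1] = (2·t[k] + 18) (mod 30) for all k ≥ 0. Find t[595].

8

Listing terms: t[0] = 19,  t[1] = 26,  t[2] = 10,  t[3] = 8,  t[4] = 4,  t[5] = 26.
Since t[5] = t[1] = 26, the sequence is eventually periodic: after a pre-period of length 1 it cycles with period 4.
For k ≥ 1, t[k] depends only on (k - 1) mod 4. (595 - 1) mod 4 = 2, so t[595] = t[3] = 8.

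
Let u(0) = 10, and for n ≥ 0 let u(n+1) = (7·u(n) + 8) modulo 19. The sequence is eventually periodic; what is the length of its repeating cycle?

3

We have u(0) = 10; u(1) = 2; u(2) = 3; u(3) = 10.
The sequence repeats with period 3.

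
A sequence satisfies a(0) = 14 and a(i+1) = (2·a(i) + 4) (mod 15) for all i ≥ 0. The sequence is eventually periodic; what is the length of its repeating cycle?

We have a(0) = 14; a(1) = 2; a(2) = 8; a(3) = 5; a(4) = 14.
The sequence repeats with period 4.

4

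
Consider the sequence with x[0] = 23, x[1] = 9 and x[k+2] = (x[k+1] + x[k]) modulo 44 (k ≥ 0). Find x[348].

Computing terms: x[0] = 23; x[1] = 9; x[2] = 32; x[3] = 41; x[4] = 29; x[5] = 26; x[6] = 11; x[7] = 37; x[8] = 4; x[9] = 41; x[10] = 1; x[11] = 42; x[12] = 43; x[13] = 41; x[14] = 40; x[15] = 37; x[16] = 33; x[17] = 26; x[18] = 15; x[19] = 41; x[20] = 12; x[21] = 9; x[22] = 21; x[23] = 30; x[24] = 7; x[25] = 37; x[26] = 0; x[27] = 37; x[28] = 37; x[29] = 30; x[30] = 23; x[31] = 9.
Since (x[30], x[31]) = (x[0], x[1]) = (23, 9) (two consecutive terms determine the rest), the sequence is periodic with period 30.
So x[348] = x[0 + ((348-0) mod 30)] = x[18] = 15.

15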